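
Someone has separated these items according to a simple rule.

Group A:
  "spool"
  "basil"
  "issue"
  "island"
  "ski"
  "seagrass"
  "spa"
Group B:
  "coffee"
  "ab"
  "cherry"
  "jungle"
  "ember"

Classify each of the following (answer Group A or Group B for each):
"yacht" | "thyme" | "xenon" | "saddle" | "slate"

Group B, Group B, Group B, Group A, Group A

The pattern is that an item is 'Group A' exactly when: contains 's'.
"yacht": no 's' — lacks this property, so Group B. "thyme": no 's' — lacks this property, so Group B. "xenon": no 's' — lacks this property, so Group B. "saddle": has 's' — meets the rule, so Group A. "slate": has 's' — meets the rule, so Group A.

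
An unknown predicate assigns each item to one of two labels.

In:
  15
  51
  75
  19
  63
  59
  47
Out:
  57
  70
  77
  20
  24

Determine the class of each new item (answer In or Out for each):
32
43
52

Out, In, Out

One predicate separates the groups cleanly: ≡ 3 (mod 4).
32 → 32 mod 4 = 0 → Out. 43 → 43 mod 4 = 3 → In. 52 → 52 mod 4 = 0 → Out.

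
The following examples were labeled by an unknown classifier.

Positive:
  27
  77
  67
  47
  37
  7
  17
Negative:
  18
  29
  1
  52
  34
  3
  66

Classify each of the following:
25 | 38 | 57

Negative, Negative, Positive

The classifier is using: ends in digit 7.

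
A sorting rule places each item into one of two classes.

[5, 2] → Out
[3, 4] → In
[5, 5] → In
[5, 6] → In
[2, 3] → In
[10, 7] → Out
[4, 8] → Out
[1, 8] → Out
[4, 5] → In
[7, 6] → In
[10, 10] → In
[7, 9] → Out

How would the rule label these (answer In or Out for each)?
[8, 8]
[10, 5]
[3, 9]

The pattern is that an item is 'In' exactly when: |first − second| ≤ 1.
In: [8, 8], since |8−8| = 0. Out: [10, 5], since |10−5| = 5. Out: [3, 9], since |3−9| = 6.

In, Out, Out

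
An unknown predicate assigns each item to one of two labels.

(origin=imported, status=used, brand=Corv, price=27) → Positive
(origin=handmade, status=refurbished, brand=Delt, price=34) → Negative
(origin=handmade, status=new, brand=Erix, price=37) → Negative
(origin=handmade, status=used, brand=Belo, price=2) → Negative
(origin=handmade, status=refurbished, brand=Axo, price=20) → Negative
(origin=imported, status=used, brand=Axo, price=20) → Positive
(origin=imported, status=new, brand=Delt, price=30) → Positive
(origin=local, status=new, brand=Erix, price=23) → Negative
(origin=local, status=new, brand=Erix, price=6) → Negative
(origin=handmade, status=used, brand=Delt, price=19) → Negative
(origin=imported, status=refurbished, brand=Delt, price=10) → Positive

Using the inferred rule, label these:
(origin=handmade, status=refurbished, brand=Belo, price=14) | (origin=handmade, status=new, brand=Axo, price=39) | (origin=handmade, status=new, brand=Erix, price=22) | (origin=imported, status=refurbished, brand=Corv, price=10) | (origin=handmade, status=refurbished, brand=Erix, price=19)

The distinguishing property — origin is imported — holds for all the 'Positive' cases and none of the 'Negative' cases.
Negative: (origin=handmade, status=refurbished, brand=Belo, price=14), since origin is handmade. Negative: (origin=handmade, status=new, brand=Axo, price=39), since origin is handmade. Negative: (origin=handmade, status=new, brand=Erix, price=22), since origin is handmade. Positive: (origin=imported, status=refurbished, brand=Corv, price=10), since origin is imported. Negative: (origin=handmade, status=refurbished, brand=Erix, price=19), since origin is handmade.

Negative, Negative, Negative, Positive, Negative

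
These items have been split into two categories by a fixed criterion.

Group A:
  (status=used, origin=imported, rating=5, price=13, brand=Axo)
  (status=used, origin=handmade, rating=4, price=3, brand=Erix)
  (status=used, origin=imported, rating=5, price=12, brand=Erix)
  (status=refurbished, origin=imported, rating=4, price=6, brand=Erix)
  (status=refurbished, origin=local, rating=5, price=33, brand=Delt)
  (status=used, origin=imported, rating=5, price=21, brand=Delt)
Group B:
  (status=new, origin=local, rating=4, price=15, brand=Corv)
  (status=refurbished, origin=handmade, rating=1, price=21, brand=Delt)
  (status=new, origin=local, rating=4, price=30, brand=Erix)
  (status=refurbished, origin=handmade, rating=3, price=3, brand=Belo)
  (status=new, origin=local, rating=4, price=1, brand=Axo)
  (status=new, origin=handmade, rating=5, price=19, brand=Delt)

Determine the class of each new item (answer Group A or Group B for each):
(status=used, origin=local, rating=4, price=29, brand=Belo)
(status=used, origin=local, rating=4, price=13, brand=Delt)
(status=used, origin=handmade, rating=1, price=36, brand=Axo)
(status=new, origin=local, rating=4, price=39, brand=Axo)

Group A, Group A, Group B, Group B

The pattern is that an item is 'Group A' exactly when: status is not new AND rating ≥ 4.
(status=used, origin=local, rating=4, price=29, brand=Belo): status is used, rating = 4 — satisfies this, so Group A. (status=used, origin=local, rating=4, price=13, brand=Delt): status is used, rating = 4 — satisfies this, so Group A. (status=used, origin=handmade, rating=1, price=36, brand=Axo): status is used, rating = 1 — does not fit, so Group B. (status=new, origin=local, rating=4, price=39, brand=Axo): status is new, rating = 4 — does not fit, so Group B.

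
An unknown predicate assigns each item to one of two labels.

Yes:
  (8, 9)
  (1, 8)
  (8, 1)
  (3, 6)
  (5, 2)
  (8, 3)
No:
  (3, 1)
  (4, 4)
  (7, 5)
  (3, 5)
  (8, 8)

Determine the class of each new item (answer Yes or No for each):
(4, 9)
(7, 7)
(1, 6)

Yes, No, Yes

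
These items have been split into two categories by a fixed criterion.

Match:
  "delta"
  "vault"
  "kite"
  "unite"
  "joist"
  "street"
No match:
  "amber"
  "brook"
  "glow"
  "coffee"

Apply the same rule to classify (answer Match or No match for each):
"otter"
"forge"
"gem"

Match, No match, No match

Comparing the two groups points to one rule — contains 't'.
"otter": Match (has 't').
"forge": No match (no 't').
"gem": No match (no 't').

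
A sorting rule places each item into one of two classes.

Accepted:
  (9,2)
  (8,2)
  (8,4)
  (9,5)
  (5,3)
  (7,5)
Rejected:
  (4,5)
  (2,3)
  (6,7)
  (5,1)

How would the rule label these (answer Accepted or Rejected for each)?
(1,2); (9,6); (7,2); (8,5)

One predicate separates the groups cleanly: first > second AND sum ≥ 8.
(1,2): 1 < 2, 1+2 = 3 — doesn't match, so Rejected. (9,6): 9 > 6, 9+6 = 15 — checks out, so Accepted. (7,2): 7 > 2, 7+2 = 9 — checks out, so Accepted. (8,5): 8 > 5, 8+5 = 13 — checks out, so Accepted.

Rejected, Accepted, Accepted, Accepted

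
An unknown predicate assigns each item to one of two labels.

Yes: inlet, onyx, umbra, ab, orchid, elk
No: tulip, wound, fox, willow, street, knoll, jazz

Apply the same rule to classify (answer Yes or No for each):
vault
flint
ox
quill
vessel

No, No, Yes, No, No

All 'Yes' examples share one property — starts with a vowel — and every 'No' example lacks it.
No: vault, since starts with 'v'.
No: flint, since starts with 'f'.
Yes: ox, since starts with 'o'.
No: quill, since starts with 'q'.
No: vessel, since starts with 'v'.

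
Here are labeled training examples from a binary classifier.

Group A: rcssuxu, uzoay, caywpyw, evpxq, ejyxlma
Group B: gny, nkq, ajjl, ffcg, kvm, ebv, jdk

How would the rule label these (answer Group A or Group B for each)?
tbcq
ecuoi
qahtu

Group B, Group A, Group A

Every 'Group A' example satisfies: length ≥ 5. None of the 'Group B' examples do.
tbcq — length 4, hence Group B. ecuoi — length 5, hence Group A. qahtu — length 5, hence Group A.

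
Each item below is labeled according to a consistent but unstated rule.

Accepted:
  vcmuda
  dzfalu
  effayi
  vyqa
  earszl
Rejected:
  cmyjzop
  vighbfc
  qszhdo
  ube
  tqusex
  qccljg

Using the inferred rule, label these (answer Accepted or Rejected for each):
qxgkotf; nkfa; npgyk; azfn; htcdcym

The rule appears to be: contains 'a'.
qxgkotf: Rejected (no 'a').
nkfa: Accepted (has 'a').
npgyk: Rejected (no 'a').
azfn: Accepted (has 'a').
htcdcym: Rejected (no 'a').

Rejected, Accepted, Rejected, Accepted, Rejected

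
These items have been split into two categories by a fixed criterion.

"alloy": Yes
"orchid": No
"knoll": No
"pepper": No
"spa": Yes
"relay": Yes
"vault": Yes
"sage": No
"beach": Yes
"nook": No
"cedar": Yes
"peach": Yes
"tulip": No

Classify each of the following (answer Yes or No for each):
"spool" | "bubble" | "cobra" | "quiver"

No, No, Yes, No

All 'Yes' examples share one property — odd length AND contains 'a' — and every 'No' example lacks it.
"spool" → length 5, no 'a' → No. "bubble" → length 6, no 'a' → No. "cobra" → length 5, has 'a' → Yes. "quiver" → length 6, no 'a' → No.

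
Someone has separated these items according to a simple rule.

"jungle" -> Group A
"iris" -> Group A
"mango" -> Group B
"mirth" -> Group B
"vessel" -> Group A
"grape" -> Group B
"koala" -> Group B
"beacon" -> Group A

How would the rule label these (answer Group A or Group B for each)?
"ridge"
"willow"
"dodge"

Every 'Group A' example satisfies: even length. None of the 'Group B' examples do.

Group B, Group A, Group B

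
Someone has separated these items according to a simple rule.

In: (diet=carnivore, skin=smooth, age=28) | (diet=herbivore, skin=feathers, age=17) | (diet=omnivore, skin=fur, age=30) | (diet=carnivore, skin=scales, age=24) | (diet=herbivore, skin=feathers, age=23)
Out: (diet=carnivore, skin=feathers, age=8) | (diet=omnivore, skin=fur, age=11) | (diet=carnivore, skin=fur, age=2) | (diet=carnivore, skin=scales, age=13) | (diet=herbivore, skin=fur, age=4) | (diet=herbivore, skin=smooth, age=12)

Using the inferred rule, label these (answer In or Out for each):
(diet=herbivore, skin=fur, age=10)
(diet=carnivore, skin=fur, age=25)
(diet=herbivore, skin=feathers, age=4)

Rule: age ≥ 17. This holds for each 'In' example and fails for each 'Out' one.

Out, In, Out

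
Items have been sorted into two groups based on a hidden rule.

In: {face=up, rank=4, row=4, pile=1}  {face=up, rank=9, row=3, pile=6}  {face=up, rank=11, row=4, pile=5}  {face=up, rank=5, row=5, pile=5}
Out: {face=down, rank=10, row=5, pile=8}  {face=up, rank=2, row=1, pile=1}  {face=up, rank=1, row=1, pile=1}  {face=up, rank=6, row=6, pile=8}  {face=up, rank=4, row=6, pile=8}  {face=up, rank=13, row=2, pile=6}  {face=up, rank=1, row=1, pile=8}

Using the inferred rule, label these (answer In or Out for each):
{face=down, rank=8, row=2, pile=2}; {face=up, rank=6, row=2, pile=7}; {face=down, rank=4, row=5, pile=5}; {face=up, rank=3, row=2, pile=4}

The common property of the 'In' items is: row ≥ 3 AND pile ≤ 6. No 'Out' item has it.

Out, Out, In, Out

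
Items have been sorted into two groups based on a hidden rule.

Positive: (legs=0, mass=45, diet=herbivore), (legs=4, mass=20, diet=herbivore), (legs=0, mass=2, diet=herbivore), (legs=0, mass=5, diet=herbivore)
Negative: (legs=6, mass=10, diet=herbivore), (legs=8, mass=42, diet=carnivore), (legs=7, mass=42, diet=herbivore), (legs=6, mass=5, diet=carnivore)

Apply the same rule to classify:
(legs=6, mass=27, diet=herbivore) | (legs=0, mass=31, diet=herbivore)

Negative, Positive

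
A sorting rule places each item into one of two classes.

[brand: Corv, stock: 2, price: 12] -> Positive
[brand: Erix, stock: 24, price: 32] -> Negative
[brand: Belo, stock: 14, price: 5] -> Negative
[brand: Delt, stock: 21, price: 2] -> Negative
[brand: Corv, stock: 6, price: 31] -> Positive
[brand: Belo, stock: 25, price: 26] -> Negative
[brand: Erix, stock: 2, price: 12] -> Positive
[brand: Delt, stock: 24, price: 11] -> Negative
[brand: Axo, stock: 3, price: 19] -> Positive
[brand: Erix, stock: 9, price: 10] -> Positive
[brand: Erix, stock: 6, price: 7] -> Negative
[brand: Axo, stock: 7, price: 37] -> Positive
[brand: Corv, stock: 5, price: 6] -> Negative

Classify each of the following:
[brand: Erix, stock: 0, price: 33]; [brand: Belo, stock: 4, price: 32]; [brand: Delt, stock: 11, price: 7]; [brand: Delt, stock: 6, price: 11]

Positive, Positive, Negative, Positive

The rule appears to be: stock ≤ 9 AND price ≥ 10.
[brand: Erix, stock: 0, price: 33]: Positive (stock = 0, price = 33). [brand: Belo, stock: 4, price: 32]: Positive (stock = 4, price = 32). [brand: Delt, stock: 11, price: 7]: Negative (stock = 11, price = 7). [brand: Delt, stock: 6, price: 11]: Positive (stock = 6, price = 11).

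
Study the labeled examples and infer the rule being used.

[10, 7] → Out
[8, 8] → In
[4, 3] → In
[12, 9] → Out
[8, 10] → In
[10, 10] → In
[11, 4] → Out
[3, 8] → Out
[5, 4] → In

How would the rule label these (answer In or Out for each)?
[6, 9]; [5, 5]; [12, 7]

The classifier is using: |first − second| ≤ 2.
[6, 9] → |6−9| = 3 → Out. [5, 5] → |5−5| = 0 → In. [12, 7] → |12−7| = 5 → Out.

Out, In, Out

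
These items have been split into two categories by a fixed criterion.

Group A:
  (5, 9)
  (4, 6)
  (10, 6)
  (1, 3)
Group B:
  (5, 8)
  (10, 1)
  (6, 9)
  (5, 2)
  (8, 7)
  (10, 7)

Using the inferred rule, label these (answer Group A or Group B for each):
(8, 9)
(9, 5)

Group B, Group A

Comparing the two groups points to one rule — sum is even.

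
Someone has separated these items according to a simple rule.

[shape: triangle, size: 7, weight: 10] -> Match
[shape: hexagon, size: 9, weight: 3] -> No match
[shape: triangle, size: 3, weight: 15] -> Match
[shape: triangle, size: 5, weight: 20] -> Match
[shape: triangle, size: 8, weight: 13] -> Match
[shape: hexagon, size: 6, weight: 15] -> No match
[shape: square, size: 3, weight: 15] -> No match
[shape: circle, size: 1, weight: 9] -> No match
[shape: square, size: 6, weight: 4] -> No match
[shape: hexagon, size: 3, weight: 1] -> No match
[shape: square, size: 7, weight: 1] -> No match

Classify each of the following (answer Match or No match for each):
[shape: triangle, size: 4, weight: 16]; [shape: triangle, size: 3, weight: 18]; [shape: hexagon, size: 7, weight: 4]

The classifier is using: shape is triangle.
[shape: triangle, size: 4, weight: 16] — shape is triangle, hence Match.
[shape: triangle, size: 3, weight: 18] — shape is triangle, hence Match.
[shape: hexagon, size: 7, weight: 4] — shape is hexagon, hence No match.

Match, Match, No match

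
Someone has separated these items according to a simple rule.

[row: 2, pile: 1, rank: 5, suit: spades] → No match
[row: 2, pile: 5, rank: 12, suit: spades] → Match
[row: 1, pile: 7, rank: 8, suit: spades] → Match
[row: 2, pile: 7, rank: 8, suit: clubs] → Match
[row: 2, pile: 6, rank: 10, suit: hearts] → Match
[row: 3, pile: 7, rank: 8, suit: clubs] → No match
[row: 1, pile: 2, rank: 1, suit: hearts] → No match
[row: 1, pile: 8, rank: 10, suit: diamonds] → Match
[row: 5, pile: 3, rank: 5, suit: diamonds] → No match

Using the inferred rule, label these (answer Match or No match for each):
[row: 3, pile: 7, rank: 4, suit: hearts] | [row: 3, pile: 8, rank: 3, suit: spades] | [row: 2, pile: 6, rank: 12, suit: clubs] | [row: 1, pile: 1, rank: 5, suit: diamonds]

No match, No match, Match, No match

The rule appears to be: pile ≥ 3 AND row ≤ 2.
[row: 3, pile: 7, rank: 4, suit: hearts] — pile = 7, row = 3, hence No match.
[row: 3, pile: 8, rank: 3, suit: spades] — pile = 8, row = 3, hence No match.
[row: 2, pile: 6, rank: 12, suit: clubs] — pile = 6, row = 2, hence Match.
[row: 1, pile: 1, rank: 5, suit: diamonds] — pile = 1, row = 1, hence No match.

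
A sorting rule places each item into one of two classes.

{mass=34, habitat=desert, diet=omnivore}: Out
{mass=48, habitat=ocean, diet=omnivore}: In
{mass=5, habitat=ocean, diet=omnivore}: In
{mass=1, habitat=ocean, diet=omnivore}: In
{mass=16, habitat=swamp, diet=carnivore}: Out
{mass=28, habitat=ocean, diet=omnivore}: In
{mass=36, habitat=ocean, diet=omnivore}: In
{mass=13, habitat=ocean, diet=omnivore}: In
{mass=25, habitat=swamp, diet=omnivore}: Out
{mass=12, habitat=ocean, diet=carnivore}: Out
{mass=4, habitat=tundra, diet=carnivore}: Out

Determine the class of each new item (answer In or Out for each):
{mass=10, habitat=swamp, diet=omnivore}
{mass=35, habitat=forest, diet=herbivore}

The pattern is that an item is 'In' exactly when: diet is omnivore AND habitat is ocean.
Out: {mass=10, habitat=swamp, diet=omnivore}, since diet is omnivore, habitat is swamp. Out: {mass=35, habitat=forest, diet=herbivore}, since diet is herbivore, habitat is forest.

Out, Out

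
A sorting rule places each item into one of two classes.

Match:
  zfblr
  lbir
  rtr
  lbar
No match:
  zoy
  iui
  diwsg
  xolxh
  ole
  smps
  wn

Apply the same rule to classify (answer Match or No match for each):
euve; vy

No match, No match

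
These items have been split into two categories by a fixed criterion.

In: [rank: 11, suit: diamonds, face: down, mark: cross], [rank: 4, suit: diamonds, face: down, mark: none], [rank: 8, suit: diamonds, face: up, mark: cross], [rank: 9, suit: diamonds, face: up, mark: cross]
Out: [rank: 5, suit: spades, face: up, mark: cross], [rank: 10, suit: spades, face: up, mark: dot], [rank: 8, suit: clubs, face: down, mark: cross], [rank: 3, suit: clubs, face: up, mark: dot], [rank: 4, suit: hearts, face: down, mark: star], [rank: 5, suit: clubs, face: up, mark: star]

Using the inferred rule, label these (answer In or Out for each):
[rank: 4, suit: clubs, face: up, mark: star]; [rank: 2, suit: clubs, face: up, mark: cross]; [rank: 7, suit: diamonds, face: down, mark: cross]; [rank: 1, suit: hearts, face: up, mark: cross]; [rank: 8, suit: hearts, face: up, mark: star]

Out, Out, In, Out, Out

'In' ⟺ suit is diamonds.
[rank: 4, suit: clubs, face: up, mark: star] → suit is clubs → Out.
[rank: 2, suit: clubs, face: up, mark: cross] → suit is clubs → Out.
[rank: 7, suit: diamonds, face: down, mark: cross] → suit is diamonds → In.
[rank: 1, suit: hearts, face: up, mark: cross] → suit is hearts → Out.
[rank: 8, suit: hearts, face: up, mark: star] → suit is hearts → Out.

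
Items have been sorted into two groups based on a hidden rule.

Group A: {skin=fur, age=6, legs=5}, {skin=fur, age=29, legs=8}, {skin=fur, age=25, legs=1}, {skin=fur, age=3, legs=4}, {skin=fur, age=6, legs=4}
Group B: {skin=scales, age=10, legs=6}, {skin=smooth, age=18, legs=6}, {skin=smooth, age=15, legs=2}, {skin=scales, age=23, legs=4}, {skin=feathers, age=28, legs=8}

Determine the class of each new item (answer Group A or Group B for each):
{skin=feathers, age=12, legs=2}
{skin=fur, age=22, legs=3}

The pattern is that an item is 'Group A' exactly when: skin is fur.

Group B, Group A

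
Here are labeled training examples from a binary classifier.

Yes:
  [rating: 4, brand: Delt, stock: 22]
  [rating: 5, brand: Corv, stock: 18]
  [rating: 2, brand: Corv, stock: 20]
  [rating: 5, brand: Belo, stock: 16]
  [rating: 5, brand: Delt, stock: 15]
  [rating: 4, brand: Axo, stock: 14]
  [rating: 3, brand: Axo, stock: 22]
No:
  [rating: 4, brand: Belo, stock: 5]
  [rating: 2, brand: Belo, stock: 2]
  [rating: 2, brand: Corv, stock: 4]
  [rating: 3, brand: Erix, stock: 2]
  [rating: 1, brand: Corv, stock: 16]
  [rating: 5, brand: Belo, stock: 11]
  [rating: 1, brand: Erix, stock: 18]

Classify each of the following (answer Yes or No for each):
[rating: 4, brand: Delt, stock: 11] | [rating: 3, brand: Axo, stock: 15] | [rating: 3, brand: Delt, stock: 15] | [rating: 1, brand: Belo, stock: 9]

Every 'Yes' example satisfies: rating ≥ 2 AND stock ≥ 14. None of the 'No' examples do.
[rating: 4, brand: Delt, stock: 11]: rating = 4, stock = 11, lacks this property → No. [rating: 3, brand: Axo, stock: 15]: rating = 3, stock = 15, meets the rule → Yes. [rating: 3, brand: Delt, stock: 15]: rating = 3, stock = 15, meets the rule → Yes. [rating: 1, brand: Belo, stock: 9]: rating = 1, stock = 9, lacks this property → No.

No, Yes, Yes, No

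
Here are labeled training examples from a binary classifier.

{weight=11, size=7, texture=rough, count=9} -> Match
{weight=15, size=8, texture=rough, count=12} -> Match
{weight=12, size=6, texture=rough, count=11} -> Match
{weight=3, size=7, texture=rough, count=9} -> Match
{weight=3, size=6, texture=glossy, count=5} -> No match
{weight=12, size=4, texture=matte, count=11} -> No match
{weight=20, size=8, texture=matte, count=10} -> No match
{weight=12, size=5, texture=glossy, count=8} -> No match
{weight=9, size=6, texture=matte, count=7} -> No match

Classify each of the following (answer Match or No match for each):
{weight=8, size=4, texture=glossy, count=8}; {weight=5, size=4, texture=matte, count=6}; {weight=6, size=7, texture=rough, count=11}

No match, No match, Match

The common property of the 'Match' items is: texture is rough. No 'No match' item has it.
{weight=8, size=4, texture=glossy, count=8} — texture is glossy, hence No match. {weight=5, size=4, texture=matte, count=6} — texture is matte, hence No match. {weight=6, size=7, texture=rough, count=11} — texture is rough, hence Match.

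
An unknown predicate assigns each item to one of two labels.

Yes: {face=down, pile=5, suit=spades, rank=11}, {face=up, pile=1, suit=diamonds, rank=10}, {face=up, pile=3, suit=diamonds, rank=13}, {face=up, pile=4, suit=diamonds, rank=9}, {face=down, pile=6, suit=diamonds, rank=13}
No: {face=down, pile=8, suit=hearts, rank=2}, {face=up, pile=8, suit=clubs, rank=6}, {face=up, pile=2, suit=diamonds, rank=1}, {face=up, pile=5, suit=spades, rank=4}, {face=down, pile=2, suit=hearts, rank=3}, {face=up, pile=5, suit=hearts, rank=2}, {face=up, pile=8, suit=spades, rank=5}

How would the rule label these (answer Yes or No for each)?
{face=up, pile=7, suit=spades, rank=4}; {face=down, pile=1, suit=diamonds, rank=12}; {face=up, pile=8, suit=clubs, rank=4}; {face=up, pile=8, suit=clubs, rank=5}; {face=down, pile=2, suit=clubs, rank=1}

No, Yes, No, No, No

The distinguishing property — rank ≥ 9 — holds for all the 'Yes' cases and none of the 'No' cases.
{face=up, pile=7, suit=spades, rank=4}: No (rank = 4).
{face=down, pile=1, suit=diamonds, rank=12}: Yes (rank = 12).
{face=up, pile=8, suit=clubs, rank=4}: No (rank = 4).
{face=up, pile=8, suit=clubs, rank=5}: No (rank = 5).
{face=down, pile=2, suit=clubs, rank=1}: No (rank = 1).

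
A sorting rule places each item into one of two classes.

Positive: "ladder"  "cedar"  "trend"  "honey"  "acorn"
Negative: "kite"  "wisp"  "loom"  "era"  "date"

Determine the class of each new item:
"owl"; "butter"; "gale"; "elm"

Negative, Positive, Negative, Negative

One predicate separates the groups cleanly: length ≥ 5.
"owl": length 3 — does not satisfy this, so Negative. "butter": length 6 — checks out, so Positive. "gale": length 4 — does not satisfy this, so Negative. "elm": length 3 — does not satisfy this, so Negative.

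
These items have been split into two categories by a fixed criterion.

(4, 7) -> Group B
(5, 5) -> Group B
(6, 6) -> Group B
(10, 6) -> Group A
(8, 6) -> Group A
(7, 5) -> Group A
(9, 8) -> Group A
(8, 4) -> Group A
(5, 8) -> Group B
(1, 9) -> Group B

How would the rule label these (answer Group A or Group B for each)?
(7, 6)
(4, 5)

A rule that fits every label: first > second — true of each 'Group A' example, false of each 'Group B' one.
(7, 6): Group A (7 > 6). (4, 5): Group B (4 < 5).

Group A, Group B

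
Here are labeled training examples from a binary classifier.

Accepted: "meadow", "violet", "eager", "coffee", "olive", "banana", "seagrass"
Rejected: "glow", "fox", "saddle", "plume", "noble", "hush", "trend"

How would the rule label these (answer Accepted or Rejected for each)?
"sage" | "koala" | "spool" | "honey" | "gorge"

Rejected, Accepted, Rejected, Rejected, Rejected

All 'Accepted' examples share one property — has ≥ 3 vowels — and every 'Rejected' example lacks it.
"sage" — 2 vowels, hence Rejected.
"koala" — 3 vowels, hence Accepted.
"spool" — 2 vowels, hence Rejected.
"honey" — 2 vowels, hence Rejected.
"gorge" — 2 vowels, hence Rejected.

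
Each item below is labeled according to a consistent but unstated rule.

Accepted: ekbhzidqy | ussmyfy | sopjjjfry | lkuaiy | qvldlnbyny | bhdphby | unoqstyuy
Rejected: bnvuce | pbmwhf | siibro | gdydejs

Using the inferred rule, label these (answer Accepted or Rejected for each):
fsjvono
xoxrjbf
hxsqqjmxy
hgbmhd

Rejected, Rejected, Accepted, Rejected

The classifier is using: ends with 'y'.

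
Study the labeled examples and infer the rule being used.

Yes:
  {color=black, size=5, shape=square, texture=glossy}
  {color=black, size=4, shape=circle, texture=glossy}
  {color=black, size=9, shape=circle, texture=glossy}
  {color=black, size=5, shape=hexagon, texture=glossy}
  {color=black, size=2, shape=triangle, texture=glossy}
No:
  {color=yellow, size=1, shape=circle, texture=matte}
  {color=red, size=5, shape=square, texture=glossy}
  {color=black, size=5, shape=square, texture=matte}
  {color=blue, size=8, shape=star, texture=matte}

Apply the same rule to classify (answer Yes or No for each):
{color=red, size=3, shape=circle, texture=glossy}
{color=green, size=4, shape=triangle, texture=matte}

The classifier is using: texture is glossy AND color is black.
{color=red, size=3, shape=circle, texture=glossy}: texture is glossy, color is red, doesn't qualify → No. {color=green, size=4, shape=triangle, texture=matte}: texture is matte, color is green, doesn't qualify → No.

No, No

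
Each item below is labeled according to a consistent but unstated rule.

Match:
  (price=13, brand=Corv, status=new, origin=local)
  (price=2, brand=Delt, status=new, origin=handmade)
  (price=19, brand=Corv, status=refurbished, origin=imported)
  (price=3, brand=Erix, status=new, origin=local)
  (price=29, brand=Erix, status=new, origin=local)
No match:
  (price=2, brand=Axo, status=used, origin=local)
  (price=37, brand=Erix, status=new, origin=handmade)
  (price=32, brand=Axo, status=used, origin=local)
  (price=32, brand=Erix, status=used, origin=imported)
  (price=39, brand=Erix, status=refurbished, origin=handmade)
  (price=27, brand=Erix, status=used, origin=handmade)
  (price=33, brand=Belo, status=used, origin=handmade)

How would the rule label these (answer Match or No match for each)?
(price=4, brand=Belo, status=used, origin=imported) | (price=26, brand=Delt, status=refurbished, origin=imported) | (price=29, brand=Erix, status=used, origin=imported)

One predicate separates the groups cleanly: status is not used AND price ≤ 29.
(price=4, brand=Belo, status=used, origin=imported) — status is used, price = 4, hence No match. (price=26, brand=Delt, status=refurbished, origin=imported) — status is refurbished, price = 26, hence Match. (price=29, brand=Erix, status=used, origin=imported) — status is used, price = 29, hence No match.

No match, Match, No match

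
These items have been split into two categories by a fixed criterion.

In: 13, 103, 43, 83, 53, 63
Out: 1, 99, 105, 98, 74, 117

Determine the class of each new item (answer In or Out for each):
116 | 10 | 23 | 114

Out, Out, In, Out

The simplest hypothesis consistent with all the labels is: ends in digit 3.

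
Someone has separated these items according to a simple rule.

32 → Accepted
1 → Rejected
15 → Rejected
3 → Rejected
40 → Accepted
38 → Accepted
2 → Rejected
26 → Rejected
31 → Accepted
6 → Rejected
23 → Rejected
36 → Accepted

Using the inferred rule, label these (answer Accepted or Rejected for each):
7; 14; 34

Rejected, Rejected, Accepted

A rule that fits every label: at least 31 — true of each 'Accepted' example, false of each 'Rejected' one.
7: 7 < 31, doesn't qualify → Rejected.
14: 14 < 31, doesn't qualify → Rejected.
34: 34 ≥ 31, checks out → Accepted.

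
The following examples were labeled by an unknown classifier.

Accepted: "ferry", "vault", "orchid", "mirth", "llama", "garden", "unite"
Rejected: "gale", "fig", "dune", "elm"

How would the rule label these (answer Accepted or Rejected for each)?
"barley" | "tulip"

Accepted, Accepted

Rule: length ≥ 5. This holds for each 'Accepted' example and fails for each 'Rejected' one.
"barley": length 6, satisfies this → Accepted. "tulip": length 5, satisfies this → Accepted.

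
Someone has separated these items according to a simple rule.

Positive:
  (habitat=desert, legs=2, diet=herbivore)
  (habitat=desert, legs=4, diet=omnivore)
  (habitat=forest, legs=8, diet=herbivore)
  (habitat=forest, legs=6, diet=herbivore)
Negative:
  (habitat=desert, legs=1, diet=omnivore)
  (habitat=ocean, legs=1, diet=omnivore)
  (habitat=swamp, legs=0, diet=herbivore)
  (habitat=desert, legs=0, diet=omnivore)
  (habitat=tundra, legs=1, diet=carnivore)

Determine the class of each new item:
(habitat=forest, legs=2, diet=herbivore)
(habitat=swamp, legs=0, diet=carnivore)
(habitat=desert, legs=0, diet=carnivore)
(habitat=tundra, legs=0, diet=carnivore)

Rule: legs ≥ 2. This holds for each 'Positive' example and fails for each 'Negative' one.
(habitat=forest, legs=2, diet=herbivore) — legs = 2, hence Positive. (habitat=swamp, legs=0, diet=carnivore) — legs = 0, hence Negative. (habitat=desert, legs=0, diet=carnivore) — legs = 0, hence Negative. (habitat=tundra, legs=0, diet=carnivore) — legs = 0, hence Negative.

Positive, Negative, Negative, Negative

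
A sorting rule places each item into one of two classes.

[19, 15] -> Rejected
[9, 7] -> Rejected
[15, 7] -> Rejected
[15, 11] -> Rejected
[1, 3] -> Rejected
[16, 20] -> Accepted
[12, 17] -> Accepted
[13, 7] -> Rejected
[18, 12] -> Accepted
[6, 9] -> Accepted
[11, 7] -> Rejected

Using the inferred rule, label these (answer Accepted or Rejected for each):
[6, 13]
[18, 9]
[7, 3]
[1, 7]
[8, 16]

All 'Accepted' examples share one property — first is even — and every 'Rejected' example lacks it.
Accepted: [6, 13], since first 6.
Accepted: [18, 9], since first 18.
Rejected: [7, 3], since first 7.
Rejected: [1, 7], since first 1.
Accepted: [8, 16], since first 8.

Accepted, Accepted, Rejected, Rejected, Accepted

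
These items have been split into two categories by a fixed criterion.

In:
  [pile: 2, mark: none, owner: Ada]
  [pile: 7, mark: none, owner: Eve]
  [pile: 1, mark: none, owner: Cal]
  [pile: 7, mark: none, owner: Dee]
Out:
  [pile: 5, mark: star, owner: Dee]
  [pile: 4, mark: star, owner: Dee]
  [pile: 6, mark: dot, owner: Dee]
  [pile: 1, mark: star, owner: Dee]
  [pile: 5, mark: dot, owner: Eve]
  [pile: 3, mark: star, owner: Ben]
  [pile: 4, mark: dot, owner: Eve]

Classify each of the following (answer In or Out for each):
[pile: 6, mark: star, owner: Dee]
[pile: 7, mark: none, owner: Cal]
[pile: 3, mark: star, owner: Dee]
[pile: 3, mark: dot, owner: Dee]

Out, In, Out, Out

All 'In' examples share one property — mark is none — and every 'Out' example lacks it.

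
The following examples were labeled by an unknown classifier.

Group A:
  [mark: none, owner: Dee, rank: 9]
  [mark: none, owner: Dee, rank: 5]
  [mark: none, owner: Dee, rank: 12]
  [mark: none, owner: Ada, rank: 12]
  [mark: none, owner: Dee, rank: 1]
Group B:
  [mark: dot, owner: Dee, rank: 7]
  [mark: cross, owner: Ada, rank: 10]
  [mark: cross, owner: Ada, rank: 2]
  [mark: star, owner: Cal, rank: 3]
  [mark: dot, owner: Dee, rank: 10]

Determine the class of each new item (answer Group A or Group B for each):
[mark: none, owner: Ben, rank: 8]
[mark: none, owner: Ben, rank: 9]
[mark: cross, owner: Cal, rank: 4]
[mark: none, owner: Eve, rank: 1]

The pattern is that an item is 'Group A' exactly when: mark is none.
[mark: none, owner: Ben, rank: 8]: mark is none — has this property, so Group A. [mark: none, owner: Ben, rank: 9]: mark is none — has this property, so Group A. [mark: cross, owner: Cal, rank: 4]: mark is cross — does not satisfy this, so Group B. [mark: none, owner: Eve, rank: 1]: mark is none — has this property, so Group A.

Group A, Group A, Group B, Group A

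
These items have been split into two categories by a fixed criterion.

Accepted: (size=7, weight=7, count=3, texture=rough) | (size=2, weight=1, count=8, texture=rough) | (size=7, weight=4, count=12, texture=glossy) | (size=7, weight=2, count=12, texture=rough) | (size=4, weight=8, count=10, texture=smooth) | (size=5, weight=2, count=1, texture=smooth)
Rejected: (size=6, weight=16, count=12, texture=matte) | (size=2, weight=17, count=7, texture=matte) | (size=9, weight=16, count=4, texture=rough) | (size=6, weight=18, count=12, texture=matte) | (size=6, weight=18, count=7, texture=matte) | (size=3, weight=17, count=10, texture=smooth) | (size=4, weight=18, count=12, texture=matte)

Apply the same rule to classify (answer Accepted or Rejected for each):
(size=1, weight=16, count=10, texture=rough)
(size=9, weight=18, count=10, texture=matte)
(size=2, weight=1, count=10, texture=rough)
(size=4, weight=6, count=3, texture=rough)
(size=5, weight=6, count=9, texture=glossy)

Rejected, Rejected, Accepted, Accepted, Accepted

The distinguishing property — weight ≤ 8 — holds for all the 'Accepted' cases and none of the 'Rejected' cases.
(size=1, weight=16, count=10, texture=rough): weight = 16 — fails this test, so Rejected. (size=9, weight=18, count=10, texture=matte): weight = 18 — fails this test, so Rejected. (size=2, weight=1, count=10, texture=rough): weight = 1 — meets the rule, so Accepted. (size=4, weight=6, count=3, texture=rough): weight = 6 — meets the rule, so Accepted. (size=5, weight=6, count=9, texture=glossy): weight = 6 — meets the rule, so Accepted.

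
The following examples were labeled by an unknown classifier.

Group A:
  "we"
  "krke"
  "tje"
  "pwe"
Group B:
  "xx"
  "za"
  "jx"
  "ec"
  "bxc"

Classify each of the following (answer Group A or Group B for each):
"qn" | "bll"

All 'Group A' examples share one property — ends with 'e' — and every 'Group B' example lacks it.
"qn": Group B (ends with 'n').
"bll": Group B (ends with 'l').

Group B, Group B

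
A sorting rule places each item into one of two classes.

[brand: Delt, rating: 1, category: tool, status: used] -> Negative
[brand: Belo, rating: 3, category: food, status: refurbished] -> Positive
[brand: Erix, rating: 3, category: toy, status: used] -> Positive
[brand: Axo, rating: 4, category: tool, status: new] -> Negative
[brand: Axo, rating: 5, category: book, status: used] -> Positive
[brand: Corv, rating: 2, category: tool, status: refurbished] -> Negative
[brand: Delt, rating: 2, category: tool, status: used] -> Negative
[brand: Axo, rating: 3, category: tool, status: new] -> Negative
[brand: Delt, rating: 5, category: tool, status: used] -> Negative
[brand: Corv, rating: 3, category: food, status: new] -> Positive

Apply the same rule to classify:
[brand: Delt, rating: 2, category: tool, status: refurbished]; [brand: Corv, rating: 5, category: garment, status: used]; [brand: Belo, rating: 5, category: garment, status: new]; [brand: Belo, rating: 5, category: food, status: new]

Negative, Positive, Positive, Positive

Comparing the two groups points to one rule — category is not tool.
[brand: Delt, rating: 2, category: tool, status: refurbished] — category is tool, hence Negative.
[brand: Corv, rating: 5, category: garment, status: used] — category is garment, hence Positive.
[brand: Belo, rating: 5, category: garment, status: new] — category is garment, hence Positive.
[brand: Belo, rating: 5, category: food, status: new] — category is food, hence Positive.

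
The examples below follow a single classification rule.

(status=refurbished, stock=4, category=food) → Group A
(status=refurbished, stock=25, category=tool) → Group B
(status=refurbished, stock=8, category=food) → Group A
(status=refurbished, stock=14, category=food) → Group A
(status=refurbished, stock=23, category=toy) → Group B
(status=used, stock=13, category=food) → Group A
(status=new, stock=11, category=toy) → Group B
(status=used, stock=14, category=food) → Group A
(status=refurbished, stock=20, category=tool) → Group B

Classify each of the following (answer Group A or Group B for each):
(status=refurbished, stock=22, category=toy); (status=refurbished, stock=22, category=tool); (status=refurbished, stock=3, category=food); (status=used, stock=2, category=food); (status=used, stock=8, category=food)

Group B, Group B, Group A, Group A, Group A

Every 'Group A' example satisfies: category is food. None of the 'Group B' examples do.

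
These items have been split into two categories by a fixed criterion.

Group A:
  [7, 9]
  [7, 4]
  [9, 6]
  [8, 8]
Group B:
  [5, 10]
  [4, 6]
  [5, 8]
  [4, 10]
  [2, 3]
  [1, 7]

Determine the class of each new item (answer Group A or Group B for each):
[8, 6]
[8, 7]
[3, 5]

Group A, Group A, Group B

The classifier is using: first ≥ 6.
[8, 6]: Group A (first 8).
[8, 7]: Group A (first 8).
[3, 5]: Group B (first 3).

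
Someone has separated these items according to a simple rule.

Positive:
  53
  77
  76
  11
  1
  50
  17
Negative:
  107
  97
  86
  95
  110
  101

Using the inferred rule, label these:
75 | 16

Rule: at most 77. This holds for each 'Positive' example and fails for each 'Negative' one.
75 → 75 ≤ 77 → Positive. 16 → 16 ≤ 77 → Positive.

Positive, Positive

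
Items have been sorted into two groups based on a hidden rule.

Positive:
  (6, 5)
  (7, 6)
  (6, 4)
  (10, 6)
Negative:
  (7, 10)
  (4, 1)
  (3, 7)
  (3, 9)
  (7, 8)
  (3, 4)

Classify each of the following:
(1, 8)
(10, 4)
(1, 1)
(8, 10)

Negative, Positive, Negative, Negative

The classifier is using: first > second AND sum ≥ 7.
(1, 8) — 1 < 8, 1+8 = 9, hence Negative.
(10, 4) — 10 > 4, 10+4 = 14, hence Positive.
(1, 1) — 1 = 1, 1+1 = 2, hence Negative.
(8, 10) — 8 < 10, 8+10 = 18, hence Negative.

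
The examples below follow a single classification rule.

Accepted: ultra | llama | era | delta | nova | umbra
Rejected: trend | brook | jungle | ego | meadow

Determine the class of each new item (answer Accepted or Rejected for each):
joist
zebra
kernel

Rejected, Accepted, Rejected

The classifier is using: ends with 'a'.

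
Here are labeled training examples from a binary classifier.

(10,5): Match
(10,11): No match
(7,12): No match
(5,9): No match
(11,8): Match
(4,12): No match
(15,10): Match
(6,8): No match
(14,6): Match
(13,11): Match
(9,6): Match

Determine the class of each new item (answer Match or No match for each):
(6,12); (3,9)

No match, No match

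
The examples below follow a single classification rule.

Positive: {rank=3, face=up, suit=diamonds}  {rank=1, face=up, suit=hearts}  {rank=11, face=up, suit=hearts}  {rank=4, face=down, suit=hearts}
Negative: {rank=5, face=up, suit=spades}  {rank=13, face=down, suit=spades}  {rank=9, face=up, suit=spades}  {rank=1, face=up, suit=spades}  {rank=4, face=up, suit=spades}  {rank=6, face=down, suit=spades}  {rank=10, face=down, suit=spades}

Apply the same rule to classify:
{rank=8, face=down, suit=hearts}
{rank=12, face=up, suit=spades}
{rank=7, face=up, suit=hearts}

Looking at the examples, the only property every 'Positive' case has and every 'Negative' case lacks is: suit is not spades.
{rank=8, face=down, suit=hearts}: suit is hearts, satisfies this → Positive.
{rank=12, face=up, suit=spades}: suit is spades, does not pass → Negative.
{rank=7, face=up, suit=hearts}: suit is hearts, satisfies this → Positive.

Positive, Negative, Positive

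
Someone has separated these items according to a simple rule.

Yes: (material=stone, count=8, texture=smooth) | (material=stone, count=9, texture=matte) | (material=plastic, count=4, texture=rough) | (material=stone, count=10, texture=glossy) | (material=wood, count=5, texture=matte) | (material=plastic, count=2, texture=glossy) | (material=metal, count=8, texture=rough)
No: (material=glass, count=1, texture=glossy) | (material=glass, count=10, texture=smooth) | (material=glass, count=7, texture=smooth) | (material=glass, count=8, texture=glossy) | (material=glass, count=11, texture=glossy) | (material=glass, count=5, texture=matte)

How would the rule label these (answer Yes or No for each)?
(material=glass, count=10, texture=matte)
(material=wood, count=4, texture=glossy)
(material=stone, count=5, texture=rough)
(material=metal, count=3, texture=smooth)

All 'Yes' examples share one property — material is not glass — and every 'No' example lacks it.

No, Yes, Yes, Yes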